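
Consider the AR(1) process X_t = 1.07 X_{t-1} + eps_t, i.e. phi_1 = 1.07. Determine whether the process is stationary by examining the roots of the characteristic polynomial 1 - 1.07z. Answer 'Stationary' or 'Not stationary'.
\text{Not stationary}

The AR(p) characteristic polynomial is P(z) = 1 - 1.07z.
Stationarity requires all roots to lie outside the unit circle, i.e. |z| > 1 for every root.
This is linear in z: 1 + (-1.07) z = 0  =>  z = -1/(-1.07) = 0.934579,  |z| = 0.934579.
Moduli of all roots: 0.9346.
All moduli strictly greater than 1? No.
Verdict: Not stationary.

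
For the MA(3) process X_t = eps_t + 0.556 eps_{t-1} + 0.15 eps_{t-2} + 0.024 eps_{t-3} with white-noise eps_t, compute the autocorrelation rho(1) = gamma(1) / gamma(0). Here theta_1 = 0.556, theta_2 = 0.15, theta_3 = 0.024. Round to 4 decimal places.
\rho(1) = 0.4827

For an MA(q) process with theta_0 = 1, the autocovariance is
  gamma(k) = sigma^2 * sum_{i=0..q-k} theta_i * theta_{i+k},
and rho(k) = gamma(k) / gamma(0). Sigma^2 cancels.
  numerator   = (1)*(0.556) + (0.556)*(0.15) + (0.15)*(0.024) = 0.643.
  denominator = (1)^2 + (0.556)^2 + (0.15)^2 + (0.024)^2 = 1.332212.
  rho(1) = 0.643 / 1.332212 = 0.4827.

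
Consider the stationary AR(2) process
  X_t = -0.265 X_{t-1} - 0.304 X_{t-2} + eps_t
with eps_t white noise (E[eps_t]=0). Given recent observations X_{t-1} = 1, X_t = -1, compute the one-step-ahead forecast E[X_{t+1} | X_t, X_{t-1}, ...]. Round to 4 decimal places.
E[X_{t+1} \mid \mathcal F_t] = -0.0390

For an AR(p) model X_t = c + sum_i phi_i X_{t-i} + eps_t, the
one-step-ahead conditional mean is
  E[X_{t+1} | X_t, ...] = c + sum_i phi_i X_{t+1-i}.
Substitute known values:
  E[X_{t+1} | ...] = (-0.265) * (-1) + (-0.304) * (1)
                   = -0.0390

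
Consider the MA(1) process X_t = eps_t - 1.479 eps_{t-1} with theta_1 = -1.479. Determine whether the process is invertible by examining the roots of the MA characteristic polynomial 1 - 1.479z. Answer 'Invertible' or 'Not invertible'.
\text{Not invertible}

The MA(q) characteristic polynomial is P(z) = 1 - 1.479z.
Invertibility requires all roots to lie outside the unit circle, i.e. |z| > 1 for every root.
This is linear in z: 1 + (-1.479) z = 0  =>  z = -1/(-1.479) = 0.676133,  |z| = 0.676133.
Moduli of all roots: 0.6761.
All moduli strictly greater than 1? No.
Verdict: Not invertible.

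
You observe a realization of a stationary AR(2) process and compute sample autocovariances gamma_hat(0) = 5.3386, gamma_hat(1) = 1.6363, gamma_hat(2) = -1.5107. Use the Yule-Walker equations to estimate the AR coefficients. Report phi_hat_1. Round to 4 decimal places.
\hat\phi_{1} = 0.4340

The Yule-Walker equations for an AR(p) process read, in matrix form,
  Gamma_p phi = r_p,   with   (Gamma_p)_{ij} = gamma(|i - j|),
                       (r_p)_i = gamma(i),   i,j = 1..p.
Substitute the sample gammas (Toeplitz matrix and right-hand side of size 2):
  Gamma_p = [[5.3386, 1.6363], [1.6363, 5.3386]]
  r_p     = [1.6363, -1.5107]
Written out:
  5.3386 phi_1 + 1.6363 phi_2 = 1.6363
  1.6363 phi_1 + 5.3386 phi_2 = -1.5107
Solve by Cramer's rule:
  det = gamma(0)^2 - gamma(1)^2 = (5.3386)^2 - (1.6363)^2 = 28.50064996 - 2.67747769 = 25.82317227
  phi_hat_1 = [gamma(1) gamma(0) - gamma(1) gamma(2)] / det = [(1.6363)(5.3386) - (1.6363)(-1.5107)] / 25.82317227 = 11.20750959 / 25.82317227 = 0.434
  phi_hat_2 = [gamma(0) gamma(2) - gamma(1)^2] / det = [(5.3386)(-1.5107) - (1.6363)^2] / 25.82317227 = -10.74250071 / 25.82317227 = -0.416
So phi_hat = [0.4340, -0.4160].
Therefore phi_hat_1 = 0.4340.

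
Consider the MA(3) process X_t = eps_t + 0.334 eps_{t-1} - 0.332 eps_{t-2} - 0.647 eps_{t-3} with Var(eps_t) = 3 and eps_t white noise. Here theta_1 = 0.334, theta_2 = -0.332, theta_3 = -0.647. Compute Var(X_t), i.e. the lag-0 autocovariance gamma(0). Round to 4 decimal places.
\gamma(0) = 4.9212

For an MA(q) process X_t = eps_t + sum_i theta_i eps_{t-i} with
Var(eps_t) = sigma^2, the variance is
  gamma(0) = sigma^2 * (1 + sum_i theta_i^2).
  sum_i theta_i^2 = (0.334)^2 + (-0.332)^2 + (-0.647)^2 = 0.111556 + 0.110224 + 0.418609 = 0.640389.
  gamma(0) = 3 * (1 + 0.640389) = 3 * 1.640389 = 4.921167, which rounds to 4.9212.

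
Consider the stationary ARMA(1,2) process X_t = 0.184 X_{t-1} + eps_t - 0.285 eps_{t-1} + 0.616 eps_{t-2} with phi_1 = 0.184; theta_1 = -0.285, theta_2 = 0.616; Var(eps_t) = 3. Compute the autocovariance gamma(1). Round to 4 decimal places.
\gamma(1) = -0.2801

Multiply the model equation by X_{t-k} and take expectations. With theta_0 = psi_0 = 1 and psi_j the MA(infinity) weights, this gives
  gamma(k) - sum_i phi_i gamma(k-i) = c_k,
  c_k = sigma^2 * sum_{j=k..q} theta_j psi_{j-k}   (c_k = 0 for k > q),
using gamma(-m) = gamma(m).
psi-weights needed (psi_j = theta_j + sum_i phi_i psi_{j-i}):
  psi_1 = theta_1 + phi_1 = -0.285 + (0.184) = -0.101
  psi_2 = theta_2 + phi_1 psi_1 = 0.616 + (0.184)(-0.101) = 0.597416
Right-hand sides:
  c_0 = sigma^2 (1 + theta_1 psi_1 + theta_2 psi_2) = 3 * (1 + (-0.285)(-0.101) + (0.616)(0.597416)) = 3 * 1.396793 = 4.19038
  c_1 = sigma^2 (theta_1 + theta_2 psi_1) = 3 * (-0.285 + (0.616)(-0.101)) = -1.041648
  c_2 = sigma^2 theta_2 = 3 * (0.616) = 1.848
Equations for k = 0 and k = 1 (AR order 1):
  gamma(0) = phi_1 gamma(1) + c_0
  gamma(1) = phi_1 gamma(0) + c_1
Substituting the second into the first: gamma(0) (1 - phi_1^2) = c_0 + phi_1 c_1, so
  gamma(0) = (c_0 + phi_1 c_1) / (1 - phi_1^2) = (4.19038 + (0.184)(-1.041648)) / (1 - (0.184)^2) = 3.998717 / 0.966144 = 4.138841.
  gamma(1) = phi_1 gamma(0) + c_1 = (0.184)(4.138841) + (-1.041648) = -0.280101.
Therefore gamma(1) = -0.2801 (to 4 decimal places).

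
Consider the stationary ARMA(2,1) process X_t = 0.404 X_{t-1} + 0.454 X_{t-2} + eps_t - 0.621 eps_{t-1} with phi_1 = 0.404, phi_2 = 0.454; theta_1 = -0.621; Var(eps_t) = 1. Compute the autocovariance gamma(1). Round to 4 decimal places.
\gamma(1) = -0.1762

Multiply the model equation by X_{t-k} and take expectations. With theta_0 = psi_0 = 1 and psi_j the MA(infinity) weights, this gives
  gamma(k) - sum_i phi_i gamma(k-i) = c_k,
  c_k = sigma^2 * sum_{j=k..q} theta_j psi_{j-k}   (c_k = 0 for k > q),
using gamma(-m) = gamma(m).
psi-weights needed (psi_j = theta_j + sum_i phi_i psi_{j-i}):
  psi_1 = theta_1 + phi_1 = -0.621 + (0.404) = -0.217
Right-hand sides:
  c_0 = sigma^2 (1 + theta_1 psi_1) = 1 * (1 + (-0.621)(-0.217)) = 1 * 1.134757 = 1.134757
  c_1 = sigma^2 theta_1 = 1 * (-0.621) = -0.621
  c_2 = 0
Equations for k = 0, 1, 2 (AR order 2, c_2 = 0):
  (E0) gamma(0) = phi_1 gamma(1) + phi_2 gamma(2) + c_0
  (E1) gamma(1) = phi_1 gamma(0) + phi_2 gamma(1) + c_1
  (E2) gamma(2) = phi_1 gamma(1) + phi_2 gamma(0)
From (E1): gamma(1) = A gamma(0) + B with
  A = phi_1 / (1 - phi_2) = 0.404 / 0.546 = 0.739927,   B = c_1 / (1 - phi_2) = -0.621 / 0.546 = -1.137363.
Insert (E2) into (E0): gamma(0) (1 - phi_2^2) = phi_1 (1 + phi_2) gamma(1) + c_0.
  phi_1 (1 + phi_2) = (0.404)(1.454) = 0.587416,   1 - phi_2^2 = 0.793884.
Replace gamma(1) by A gamma(0) + B and collect gamma(0):
  gamma(0) [0.793884 - (0.587416)(0.739927)] = (0.587416)(-1.137363) + 1.134757
  gamma(0) * 0.359239 = 0.466652
  gamma(0) = 0.466652 / 0.359239 = 1.299001.
  gamma(1) = A gamma(0) + B = (0.739927)(1.299001) + (-1.137363) = -0.176197.
Therefore gamma(1) = -0.1762 (to 4 decimal places).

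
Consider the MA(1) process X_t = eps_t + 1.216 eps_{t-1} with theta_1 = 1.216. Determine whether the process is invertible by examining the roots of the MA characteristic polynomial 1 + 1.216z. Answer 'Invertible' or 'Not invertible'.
\text{Not invertible}

The MA(q) characteristic polynomial is P(z) = 1 + 1.216z.
Invertibility requires all roots to lie outside the unit circle, i.e. |z| > 1 for every root.
This is linear in z: 1 + (1.216) z = 0  =>  z = -1/(1.216) = -0.822368,  |z| = 0.822368.
Moduli of all roots: 0.8224.
All moduli strictly greater than 1? No.
Verdict: Not invertible.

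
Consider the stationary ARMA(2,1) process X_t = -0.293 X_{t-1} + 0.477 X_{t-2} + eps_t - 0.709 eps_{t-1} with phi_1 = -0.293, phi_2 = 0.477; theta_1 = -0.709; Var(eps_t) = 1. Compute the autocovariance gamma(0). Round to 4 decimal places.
\gamma(0) = 4.3339

Multiply the model equation by X_{t-k} and take expectations. With theta_0 = psi_0 = 1 and psi_j the MA(infinity) weights, this gives
  gamma(k) - sum_i phi_i gamma(k-i) = c_k,
  c_k = sigma^2 * sum_{j=k..q} theta_j psi_{j-k}   (c_k = 0 for k > q),
using gamma(-m) = gamma(m).
psi-weights needed (psi_j = theta_j + sum_i phi_i psi_{j-i}):
  psi_1 = theta_1 + phi_1 = -0.709 + (-0.293) = -1.002
Right-hand sides:
  c_0 = sigma^2 (1 + theta_1 psi_1) = 1 * (1 + (-0.709)(-1.002)) = 1 * 1.710418 = 1.710418
  c_1 = sigma^2 theta_1 = 1 * (-0.709) = -0.709
  c_2 = 0
Equations for k = 0, 1, 2 (AR order 2, c_2 = 0):
  (E0) gamma(0) = phi_1 gamma(1) + phi_2 gamma(2) + c_0
  (E1) gamma(1) = phi_1 gamma(0) + phi_2 gamma(1) + c_1
  (E2) gamma(2) = phi_1 gamma(1) + phi_2 gamma(0)
From (E1): gamma(1) = A gamma(0) + B with
  A = phi_1 / (1 - phi_2) = -0.293 / 0.523 = -0.560229,   B = c_1 / (1 - phi_2) = -0.709 / 0.523 = -1.355641.
Insert (E2) into (E0): gamma(0) (1 - phi_2^2) = phi_1 (1 + phi_2) gamma(1) + c_0.
  phi_1 (1 + phi_2) = (-0.293)(1.477) = -0.432761,   1 - phi_2^2 = 0.772471.
Replace gamma(1) by A gamma(0) + B and collect gamma(0):
  gamma(0) [0.772471 - (-0.432761)(-0.560229)] = (-0.432761)(-1.355641) + 1.710418
  gamma(0) * 0.530026 = 2.297086
  gamma(0) = 2.297086 / 0.530026 = 4.333916.
Therefore gamma(0) = 4.3339 (to 4 decimal places).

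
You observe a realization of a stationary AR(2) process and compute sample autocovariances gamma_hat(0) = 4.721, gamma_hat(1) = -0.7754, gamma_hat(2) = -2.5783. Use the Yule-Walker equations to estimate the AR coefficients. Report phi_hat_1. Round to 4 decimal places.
\hat\phi_{1} = -0.2610

The Yule-Walker equations for an AR(p) process read, in matrix form,
  Gamma_p phi = r_p,   with   (Gamma_p)_{ij} = gamma(|i - j|),
                       (r_p)_i = gamma(i),   i,j = 1..p.
Substitute the sample gammas (Toeplitz matrix and right-hand side of size 2):
  Gamma_p = [[4.721, -0.7754], [-0.7754, 4.721]]
  r_p     = [-0.7754, -2.5783]
Written out:
  4.721 phi_1 - 0.7754 phi_2 = -0.7754
  -0.7754 phi_1 + 4.721 phi_2 = -2.5783
Solve by Cramer's rule:
  det = gamma(0)^2 - gamma(1)^2 = (4.721)^2 - (-0.7754)^2 = 22.287841 - 0.60124516 = 21.68659584
  phi_hat_1 = [gamma(1) gamma(0) - gamma(1) gamma(2)] / det = [(-0.7754)(4.721) - (-0.7754)(-2.5783)] / 21.68659584 = -5.65987722 / 21.68659584 = -0.261
  phi_hat_2 = [gamma(0) gamma(2) - gamma(1)^2] / det = [(4.721)(-2.5783) - (-0.7754)^2] / 21.68659584 = -12.77339946 / 21.68659584 = -0.589
So phi_hat = [-0.2610, -0.5890].
Therefore phi_hat_1 = -0.2610.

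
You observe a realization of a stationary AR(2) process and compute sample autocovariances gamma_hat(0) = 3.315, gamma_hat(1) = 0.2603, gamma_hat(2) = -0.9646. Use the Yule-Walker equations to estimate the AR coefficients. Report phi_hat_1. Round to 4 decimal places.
\hat\phi_{1} = 0.1020

The Yule-Walker equations for an AR(p) process read, in matrix form,
  Gamma_p phi = r_p,   with   (Gamma_p)_{ij} = gamma(|i - j|),
                       (r_p)_i = gamma(i),   i,j = 1..p.
Substitute the sample gammas (Toeplitz matrix and right-hand side of size 2):
  Gamma_p = [[3.315, 0.2603], [0.2603, 3.315]]
  r_p     = [0.2603, -0.9646]
Written out:
  3.315 phi_1 + 0.2603 phi_2 = 0.2603
  0.2603 phi_1 + 3.315 phi_2 = -0.9646
Solve by Cramer's rule:
  det = gamma(0)^2 - gamma(1)^2 = (3.315)^2 - (0.2603)^2 = 10.989225 - 0.06775609 = 10.92146891
  phi_hat_1 = [gamma(1) gamma(0) - gamma(1) gamma(2)] / det = [(0.2603)(3.315) - (0.2603)(-0.9646)] / 10.92146891 = 1.11397988 / 10.92146891 = 0.102
  phi_hat_2 = [gamma(0) gamma(2) - gamma(1)^2] / det = [(3.315)(-0.9646) - (0.2603)^2] / 10.92146891 = -3.26540509 / 10.92146891 = -0.299
So phi_hat = [0.1020, -0.2990].
Therefore phi_hat_1 = 0.1020.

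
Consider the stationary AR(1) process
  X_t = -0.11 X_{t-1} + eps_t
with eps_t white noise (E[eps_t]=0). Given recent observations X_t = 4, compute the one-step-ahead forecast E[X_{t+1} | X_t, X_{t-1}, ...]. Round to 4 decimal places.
E[X_{t+1} \mid \mathcal F_t] = -0.4400

For an AR(p) model X_t = c + sum_i phi_i X_{t-i} + eps_t, the
one-step-ahead conditional mean is
  E[X_{t+1} | X_t, ...] = c + sum_i phi_i X_{t+1-i}.
Substitute known values:
  E[X_{t+1} | ...] = (-0.11) * (4)
                   = -0.4400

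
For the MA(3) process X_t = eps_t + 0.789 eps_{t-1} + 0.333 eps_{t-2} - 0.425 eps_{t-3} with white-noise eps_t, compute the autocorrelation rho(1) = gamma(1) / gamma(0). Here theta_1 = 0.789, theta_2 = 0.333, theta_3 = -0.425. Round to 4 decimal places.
\rho(1) = 0.4755

For an MA(q) process with theta_0 = 1, the autocovariance is
  gamma(k) = sigma^2 * sum_{i=0..q-k} theta_i * theta_{i+k},
and rho(k) = gamma(k) / gamma(0). Sigma^2 cancels.
  numerator   = (1)*(0.789) + (0.789)*(0.333) + (0.333)*(-0.425) = 0.910212.
  denominator = (1)^2 + (0.789)^2 + (0.333)^2 + (-0.425)^2 = 1.914035.
  rho(1) = 0.910212 / 1.914035 = 0.4755.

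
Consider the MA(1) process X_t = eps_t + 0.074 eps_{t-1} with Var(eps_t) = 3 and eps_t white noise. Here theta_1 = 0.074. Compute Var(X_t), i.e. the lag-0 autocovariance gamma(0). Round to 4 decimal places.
\gamma(0) = 3.0164

For an MA(q) process X_t = eps_t + sum_i theta_i eps_{t-i} with
Var(eps_t) = sigma^2, the variance is
  gamma(0) = sigma^2 * (1 + sum_i theta_i^2).
  sum_i theta_i^2 = (0.074)^2 = 0.005476.
  gamma(0) = 3 * (1 + 0.005476) = 3 * 1.005476 = 3.016428, which rounds to 3.0164.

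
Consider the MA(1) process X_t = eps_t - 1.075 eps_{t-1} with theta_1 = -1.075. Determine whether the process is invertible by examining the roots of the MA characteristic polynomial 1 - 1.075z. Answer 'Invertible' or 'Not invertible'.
\text{Not invertible}

The MA(q) characteristic polynomial is P(z) = 1 - 1.075z.
Invertibility requires all roots to lie outside the unit circle, i.e. |z| > 1 for every root.
This is linear in z: 1 + (-1.075) z = 0  =>  z = -1/(-1.075) = 0.930233,  |z| = 0.930233.
Moduli of all roots: 0.9302.
All moduli strictly greater than 1? No.
Verdict: Not invertible.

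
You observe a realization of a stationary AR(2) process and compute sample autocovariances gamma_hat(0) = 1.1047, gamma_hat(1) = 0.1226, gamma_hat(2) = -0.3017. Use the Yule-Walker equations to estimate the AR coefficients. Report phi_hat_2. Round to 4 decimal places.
\hat\phi_{2} = -0.2890

The Yule-Walker equations for an AR(p) process read, in matrix form,
  Gamma_p phi = r_p,   with   (Gamma_p)_{ij} = gamma(|i - j|),
                       (r_p)_i = gamma(i),   i,j = 1..p.
Substitute the sample gammas (Toeplitz matrix and right-hand side of size 2):
  Gamma_p = [[1.1047, 0.1226], [0.1226, 1.1047]]
  r_p     = [0.1226, -0.3017]
Written out:
  1.1047 phi_1 + 0.1226 phi_2 = 0.1226
  0.1226 phi_1 + 1.1047 phi_2 = -0.3017
Solve by Cramer's rule:
  det = gamma(0)^2 - gamma(1)^2 = (1.1047)^2 - (0.1226)^2 = 1.22036209 - 0.01503076 = 1.20533133
  phi_hat_1 = [gamma(1) gamma(0) - gamma(1) gamma(2)] / det = [(0.1226)(1.1047) - (0.1226)(-0.3017)] / 1.20533133 = 0.17242464 / 1.20533133 = 0.1431
  phi_hat_2 = [gamma(0) gamma(2) - gamma(1)^2] / det = [(1.1047)(-0.3017) - (0.1226)^2] / 1.20533133 = -0.34831875 / 1.20533133 = -0.289
So phi_hat = [0.1431, -0.2890].
Therefore phi_hat_2 = -0.2890.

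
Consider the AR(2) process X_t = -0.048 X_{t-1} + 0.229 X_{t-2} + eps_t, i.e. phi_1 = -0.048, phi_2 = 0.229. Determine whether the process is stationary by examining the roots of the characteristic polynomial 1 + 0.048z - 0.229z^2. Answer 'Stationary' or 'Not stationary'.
\text{Stationary}

The AR(p) characteristic polynomial is P(z) = 1 + 0.048z - 0.229z^2.
Stationarity requires all roots to lie outside the unit circle, i.e. |z| > 1 for every root.
Set 1 + (0.048) z + (-0.229) z^2 = 0, i.e. a z^2 + b z + c = 0 with a = -0.229, b = 0.048, c = 1.
Discriminant D = b^2 - 4ac = (0.048)^2 - 4*(-0.229)*1 = 0.002304 - (-0.916) = 0.918304.
D >= 0, so the roots are real: z = (-b +/- sqrt(D)) / (2a) = (-0.048 +/- 0.958282) / (-0.458).
  z_1 = (-0.048 + 0.958282) / (-0.458) = -1.9875,   |z_1| = 1.9875.
  z_2 = (-0.048 - 0.958282) / (-0.458) = 2.1971,   |z_2| = 2.1971.
Moduli of all roots: 1.9875, 2.1971.
All moduli strictly greater than 1? Yes.
Verdict: Stationary.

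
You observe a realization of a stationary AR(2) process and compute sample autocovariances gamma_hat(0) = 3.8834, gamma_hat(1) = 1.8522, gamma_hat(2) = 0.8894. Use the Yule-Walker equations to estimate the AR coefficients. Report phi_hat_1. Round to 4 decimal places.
\hat\phi_{1} = 0.4760

The Yule-Walker equations for an AR(p) process read, in matrix form,
  Gamma_p phi = r_p,   with   (Gamma_p)_{ij} = gamma(|i - j|),
                       (r_p)_i = gamma(i),   i,j = 1..p.
Substitute the sample gammas (Toeplitz matrix and right-hand side of size 2):
  Gamma_p = [[3.8834, 1.8522], [1.8522, 3.8834]]
  r_p     = [1.8522, 0.8894]
Written out:
  3.8834 phi_1 + 1.8522 phi_2 = 1.8522
  1.8522 phi_1 + 3.8834 phi_2 = 0.8894
Solve by Cramer's rule:
  det = gamma(0)^2 - gamma(1)^2 = (3.8834)^2 - (1.8522)^2 = 15.08079556 - 3.43064484 = 11.65015072
  phi_hat_1 = [gamma(1) gamma(0) - gamma(1) gamma(2)] / det = [(1.8522)(3.8834) - (1.8522)(0.8894)] / 11.65015072 = 5.5454868 / 11.65015072 = 0.476
  phi_hat_2 = [gamma(0) gamma(2) - gamma(1)^2] / det = [(3.8834)(0.8894) - (1.8522)^2] / 11.65015072 = 0.02325112 / 11.65015072 = 0.002
So phi_hat = [0.4760, 0.0020].
Therefore phi_hat_1 = 0.4760.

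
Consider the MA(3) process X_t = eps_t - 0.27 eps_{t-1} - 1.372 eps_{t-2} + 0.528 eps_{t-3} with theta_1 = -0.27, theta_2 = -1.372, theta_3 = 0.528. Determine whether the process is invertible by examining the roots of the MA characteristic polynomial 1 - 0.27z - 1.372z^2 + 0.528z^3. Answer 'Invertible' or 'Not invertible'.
\text{Not invertible}

The MA(q) characteristic polynomial is P(z) = 1 - 0.27z - 1.372z^2 + 0.528z^3.
Invertibility requires all roots to lie outside the unit circle, i.e. |z| > 1 for every root.
Degree 3: look for a simple real root z0 first, then factor out (1 - z/z0) and solve the remaining quadratic.
Testing z0 = 2.5: P(2.5) = 1 + (-0.27)(2.5) + (-1.372)(2.5)^2 + (0.528)(2.5)^3
  = 1 + (-0.675) + (-8.575) + (8.25) = 0.  So z_0 = 2.5 is a root, |z_0| = 2.5.
Divide out the factor (1 - 0.4 z) = (1 - z/z0) (since 1/z0 = 0.4):
  P(z) = (1 - 0.4 z)(1 + (0.13) z + (-1.32) z^2)
  [check: z-coef 0.13 - (0.4) = -0.27; z^2-coef -1.32 - (0.4)(0.13) = -1.372; z^3-coef -(0.4)(-1.32) = 0.528.]
Remaining roots from the quadratic factor 1 + (0.13) z + (-1.32) z^2:
  Set 1 + (0.13) z + (-1.32) z^2 = 0, i.e. a z^2 + b z + c = 0 with a = -1.32, b = 0.13, c = 1.
  Discriminant D = b^2 - 4ac = (0.13)^2 - 4*(-1.32)*1 = 0.0169 - (-5.28) = 5.2969.
  D >= 0, so the roots are real: z = (-b +/- sqrt(D)) / (2a) = (-0.13 +/- 2.3015) / (-2.64).
    z_1 = (-0.13 + 2.3015) / (-2.64) = -0.8225,   |z_1| = 0.8225.
    z_2 = (-0.13 - 2.3015) / (-2.64) = 0.921,   |z_2| = 0.921.
Moduli of all roots: 2.5000, 0.8225, 0.9210.
All moduli strictly greater than 1? No.
Verdict: Not invertible.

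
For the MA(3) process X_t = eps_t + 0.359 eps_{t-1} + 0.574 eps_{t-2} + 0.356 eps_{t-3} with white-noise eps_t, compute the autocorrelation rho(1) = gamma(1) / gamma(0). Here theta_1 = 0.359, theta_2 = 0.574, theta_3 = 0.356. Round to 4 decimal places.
\rho(1) = 0.4854

For an MA(q) process with theta_0 = 1, the autocovariance is
  gamma(k) = sigma^2 * sum_{i=0..q-k} theta_i * theta_{i+k},
and rho(k) = gamma(k) / gamma(0). Sigma^2 cancels.
  numerator   = (1)*(0.359) + (0.359)*(0.574) + (0.574)*(0.356) = 0.76941.
  denominator = (1)^2 + (0.359)^2 + (0.574)^2 + (0.356)^2 = 1.585093.
  rho(1) = 0.76941 / 1.585093 = 0.4854.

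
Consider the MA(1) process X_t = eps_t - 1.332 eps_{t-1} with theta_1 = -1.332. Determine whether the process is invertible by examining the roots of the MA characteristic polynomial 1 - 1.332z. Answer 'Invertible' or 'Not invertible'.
\text{Not invertible}

The MA(q) characteristic polynomial is P(z) = 1 - 1.332z.
Invertibility requires all roots to lie outside the unit circle, i.e. |z| > 1 for every root.
This is linear in z: 1 + (-1.332) z = 0  =>  z = -1/(-1.332) = 0.750751,  |z| = 0.750751.
Moduli of all roots: 0.7508.
All moduli strictly greater than 1? No.
Verdict: Not invertible.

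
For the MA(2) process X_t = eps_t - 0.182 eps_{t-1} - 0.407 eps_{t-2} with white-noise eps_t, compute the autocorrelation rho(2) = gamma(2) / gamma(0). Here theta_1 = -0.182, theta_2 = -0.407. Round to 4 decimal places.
\rho(2) = -0.3395

For an MA(q) process with theta_0 = 1, the autocovariance is
  gamma(k) = sigma^2 * sum_{i=0..q-k} theta_i * theta_{i+k},
and rho(k) = gamma(k) / gamma(0). Sigma^2 cancels.
  numerator   = (1)*(-0.407) = -0.407.
  denominator = (1)^2 + (-0.182)^2 + (-0.407)^2 = 1.198773.
  rho(2) = -0.407 / 1.198773 = -0.3395.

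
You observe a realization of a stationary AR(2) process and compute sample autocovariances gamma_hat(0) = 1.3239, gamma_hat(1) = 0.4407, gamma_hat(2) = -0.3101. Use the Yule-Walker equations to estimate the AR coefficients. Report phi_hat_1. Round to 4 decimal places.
\hat\phi_{1} = 0.4621

The Yule-Walker equations for an AR(p) process read, in matrix form,
  Gamma_p phi = r_p,   with   (Gamma_p)_{ij} = gamma(|i - j|),
                       (r_p)_i = gamma(i),   i,j = 1..p.
Substitute the sample gammas (Toeplitz matrix and right-hand side of size 2):
  Gamma_p = [[1.3239, 0.4407], [0.4407, 1.3239]]
  r_p     = [0.4407, -0.3101]
Written out:
  1.3239 phi_1 + 0.4407 phi_2 = 0.4407
  0.4407 phi_1 + 1.3239 phi_2 = -0.3101
Solve by Cramer's rule:
  det = gamma(0)^2 - gamma(1)^2 = (1.3239)^2 - (0.4407)^2 = 1.75271121 - 0.19421649 = 1.55849472
  phi_hat_1 = [gamma(1) gamma(0) - gamma(1) gamma(2)] / det = [(0.4407)(1.3239) - (0.4407)(-0.3101)] / 1.55849472 = 0.7201038 / 1.55849472 = 0.4621
  phi_hat_2 = [gamma(0) gamma(2) - gamma(1)^2] / det = [(1.3239)(-0.3101) - (0.4407)^2] / 1.55849472 = -0.60475788 / 1.55849472 = -0.388
So phi_hat = [0.4621, -0.3880].
Therefore phi_hat_1 = 0.4621.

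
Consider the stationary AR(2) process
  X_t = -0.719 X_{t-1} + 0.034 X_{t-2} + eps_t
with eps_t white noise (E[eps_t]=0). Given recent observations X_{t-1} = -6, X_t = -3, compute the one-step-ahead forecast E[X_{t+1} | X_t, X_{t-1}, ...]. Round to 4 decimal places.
E[X_{t+1} \mid \mathcal F_t] = 1.9530

For an AR(p) model X_t = c + sum_i phi_i X_{t-i} + eps_t, the
one-step-ahead conditional mean is
  E[X_{t+1} | X_t, ...] = c + sum_i phi_i X_{t+1-i}.
Substitute known values:
  E[X_{t+1} | ...] = (-0.719) * (-3) + (0.034) * (-6)
                   = 1.9530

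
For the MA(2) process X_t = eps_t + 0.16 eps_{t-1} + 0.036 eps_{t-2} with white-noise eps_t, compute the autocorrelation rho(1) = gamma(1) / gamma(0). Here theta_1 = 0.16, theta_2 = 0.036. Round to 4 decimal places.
\rho(1) = 0.1614

For an MA(q) process with theta_0 = 1, the autocovariance is
  gamma(k) = sigma^2 * sum_{i=0..q-k} theta_i * theta_{i+k},
and rho(k) = gamma(k) / gamma(0). Sigma^2 cancels.
  numerator   = (1)*(0.16) + (0.16)*(0.036) = 0.16576.
  denominator = (1)^2 + (0.16)^2 + (0.036)^2 = 1.026896.
  rho(1) = 0.16576 / 1.026896 = 0.1614.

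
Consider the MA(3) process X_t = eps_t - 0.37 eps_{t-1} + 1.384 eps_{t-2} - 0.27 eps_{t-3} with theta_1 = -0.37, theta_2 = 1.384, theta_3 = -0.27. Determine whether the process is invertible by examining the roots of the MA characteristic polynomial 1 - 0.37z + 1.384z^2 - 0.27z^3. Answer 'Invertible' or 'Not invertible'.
\text{Not invertible}

The MA(q) characteristic polynomial is P(z) = 1 - 0.37z + 1.384z^2 - 0.27z^3.
Invertibility requires all roots to lie outside the unit circle, i.e. |z| > 1 for every root.
Degree 3: look for a simple real root z0 first, then factor out (1 - z/z0) and solve the remaining quadratic.
Testing z0 = 5: P(5) = 1 + (-0.37)(5) + (1.384)(5)^2 + (-0.27)(5)^3
  = 1 + (-1.85) + (34.6) + (-33.75) = 0.  So z_0 = 5 is a root, |z_0| = 5.
Divide out the factor (1 - 0.2 z) = (1 - z/z0) (since 1/z0 = 0.2):
  P(z) = (1 - 0.2 z)(1 + (-0.17) z + (1.35) z^2)
  [check: z-coef -0.17 - (0.2) = -0.37; z^2-coef 1.35 - (0.2)(-0.17) = 1.384; z^3-coef -(0.2)(1.35) = -0.27.]
Remaining roots from the quadratic factor 1 + (-0.17) z + (1.35) z^2:
  Set 1 + (-0.17) z + (1.35) z^2 = 0, i.e. a z^2 + b z + c = 0 with a = 1.35, b = -0.17, c = 1.
  Discriminant D = b^2 - 4ac = (-0.17)^2 - 4*(1.35)*1 = 0.0289 - (5.4) = -5.3711.
  D < 0, so the roots are the complex-conjugate pair z = (-b +/- i sqrt(-D)) / (2a) = 0.063 +/- 0.8584i.
  For a conjugate pair |z|^2 = z * conj(z) = (product of roots) = c/a = 1/(1.35) = 0.740741, so |z| = sqrt(0.740741) = 0.8607 for both roots.
Moduli of all roots: 5.0000, 0.8607, 0.8607.
All moduli strictly greater than 1? No.
Verdict: Not invertible.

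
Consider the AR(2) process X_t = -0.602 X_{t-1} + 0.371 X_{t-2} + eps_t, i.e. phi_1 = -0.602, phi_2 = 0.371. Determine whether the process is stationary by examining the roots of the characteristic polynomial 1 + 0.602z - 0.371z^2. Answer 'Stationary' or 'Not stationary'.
\text{Stationary}

The AR(p) characteristic polynomial is P(z) = 1 + 0.602z - 0.371z^2.
Stationarity requires all roots to lie outside the unit circle, i.e. |z| > 1 for every root.
Set 1 + (0.602) z + (-0.371) z^2 = 0, i.e. a z^2 + b z + c = 0 with a = -0.371, b = 0.602, c = 1.
Discriminant D = b^2 - 4ac = (0.602)^2 - 4*(-0.371)*1 = 0.362404 - (-1.484) = 1.846404.
D >= 0, so the roots are real: z = (-b +/- sqrt(D)) / (2a) = (-0.602 +/- 1.358824) / (-0.742).
  z_1 = (-0.602 + 1.358824) / (-0.742) = -1.02,   |z_1| = 1.02.
  z_2 = (-0.602 - 1.358824) / (-0.742) = 2.6426,   |z_2| = 2.6426.
Moduli of all roots: 1.0200, 2.6426.
All moduli strictly greater than 1? Yes.
Verdict: Stationary.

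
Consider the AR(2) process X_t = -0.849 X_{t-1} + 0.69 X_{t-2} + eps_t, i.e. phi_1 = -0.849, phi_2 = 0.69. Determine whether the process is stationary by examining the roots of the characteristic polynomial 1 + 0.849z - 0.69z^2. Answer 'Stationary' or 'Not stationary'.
\text{Not stationary}

The AR(p) characteristic polynomial is P(z) = 1 + 0.849z - 0.69z^2.
Stationarity requires all roots to lie outside the unit circle, i.e. |z| > 1 for every root.
Set 1 + (0.849) z + (-0.69) z^2 = 0, i.e. a z^2 + b z + c = 0 with a = -0.69, b = 0.849, c = 1.
Discriminant D = b^2 - 4ac = (0.849)^2 - 4*(-0.69)*1 = 0.720801 - (-2.76) = 3.480801.
D >= 0, so the roots are real: z = (-b +/- sqrt(D)) / (2a) = (-0.849 +/- 1.86569) / (-1.38).
  z_1 = (-0.849 + 1.86569) / (-1.38) = -0.7367,   |z_1| = 0.7367.
  z_2 = (-0.849 - 1.86569) / (-1.38) = 1.9672,   |z_2| = 1.9672.
Moduli of all roots: 0.7367, 1.9672.
All moduli strictly greater than 1? No.
Verdict: Not stationary.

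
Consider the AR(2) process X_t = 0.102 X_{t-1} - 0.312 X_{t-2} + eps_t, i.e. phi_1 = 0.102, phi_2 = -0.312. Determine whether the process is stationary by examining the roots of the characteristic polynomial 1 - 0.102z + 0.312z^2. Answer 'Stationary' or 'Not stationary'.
\text{Stationary}

The AR(p) characteristic polynomial is P(z) = 1 - 0.102z + 0.312z^2.
Stationarity requires all roots to lie outside the unit circle, i.e. |z| > 1 for every root.
Set 1 + (-0.102) z + (0.312) z^2 = 0, i.e. a z^2 + b z + c = 0 with a = 0.312, b = -0.102, c = 1.
Discriminant D = b^2 - 4ac = (-0.102)^2 - 4*(0.312)*1 = 0.010404 - (1.248) = -1.237596.
D < 0, so the roots are the complex-conjugate pair z = (-b +/- i sqrt(-D)) / (2a) = 0.1635 +/- 1.7828i.
For a conjugate pair |z|^2 = z * conj(z) = (product of roots) = c/a = 1/(0.312) = 3.205128, so |z| = sqrt(3.205128) = 1.7903 for both roots.
Moduli of all roots: 1.7903, 1.7903.
All moduli strictly greater than 1? Yes.
Verdict: Stationary.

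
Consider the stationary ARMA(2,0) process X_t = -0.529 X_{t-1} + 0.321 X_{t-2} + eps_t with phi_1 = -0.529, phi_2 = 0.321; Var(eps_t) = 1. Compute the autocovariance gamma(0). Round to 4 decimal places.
\gamma(0) = 2.8367

Multiply the model equation by X_{t-k} and take expectations. With theta_0 = psi_0 = 1 and psi_j the MA(infinity) weights, this gives
  gamma(k) - sum_i phi_i gamma(k-i) = c_k,
  c_k = sigma^2 * sum_{j=k..q} theta_j psi_{j-k}   (c_k = 0 for k > q),
using gamma(-m) = gamma(m).
Pure AR (q = 0): c_0 = sigma^2 = 1, c_k = 0 for k >= 1.
Equations for k = 0, 1, 2 (AR order 2, c_2 = 0):
  (E0) gamma(0) = phi_1 gamma(1) + phi_2 gamma(2) + c_0
  (E1) gamma(1) = phi_1 gamma(0) + phi_2 gamma(1) + c_1
  (E2) gamma(2) = phi_1 gamma(1) + phi_2 gamma(0)
From (E1): gamma(1) = A gamma(0) + B with
  A = phi_1 / (1 - phi_2) = -0.529 / 0.679 = -0.779087,   B = c_1 / (1 - phi_2) = 0 / 0.679 = 0.
Insert (E2) into (E0): gamma(0) (1 - phi_2^2) = phi_1 (1 + phi_2) gamma(1) + c_0.
  phi_1 (1 + phi_2) = (-0.529)(1.321) = -0.698809,   1 - phi_2^2 = 0.896959.
Replace gamma(1) by A gamma(0) + B and collect gamma(0):
  gamma(0) [0.896959 - (-0.698809)(-0.779087)] = c_0 = 1
  gamma(0) * 0.352526 = 1
  gamma(0) = 1 / 0.352526 = 2.83667.
Therefore gamma(0) = 2.8367 (to 4 decimal places).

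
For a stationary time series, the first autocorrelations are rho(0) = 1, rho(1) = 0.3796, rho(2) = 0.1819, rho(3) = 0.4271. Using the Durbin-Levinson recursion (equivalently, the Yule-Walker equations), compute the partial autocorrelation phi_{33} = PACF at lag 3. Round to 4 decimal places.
\phi_{33} = 0.4031

The PACF at lag k is phi_{kk}, the last component of the solution
to the Yule-Walker system G_k phi = r_k where
  (G_k)_{ij} = rho(|i - j|), (r_k)_i = rho(i), i,j = 1..k.
Equivalently, Durbin-Levinson gives phi_{kk} iteratively:
  phi_{11} = rho(1)
  phi_{kk} = [rho(k) - sum_{j=1..k-1} phi_{k-1,j} rho(k-j)]
            / [1 - sum_{j=1..k-1} phi_{k-1,j} rho(j)],
  phi_{k,j} = phi_{k-1,j} - phi_{kk} phi_{k-1,k-j},  j = 1..k-1.
Step k = 1:
  phi_11 = rho(1) = 0.3796.
Step k = 2:
  phi_22 = [rho(2) - phi_11 rho(1)] / [1 - phi_11 rho(1)] = [0.1819 - (0.3796)(0.3796)] / [1 - (0.3796)(0.3796)]
         = 0.03780384 / 0.85590384 = 0.044168.
  Update: phi_21 = phi_11 - phi_22 phi_11 = 0.3796 - (0.044168)(0.3796) = 0.362834.
Step k = 3:
  phi_33 = [rho(3) - phi_21 rho(2) - phi_22 rho(1)] / [1 - phi_21 rho(1) - phi_22 rho(2)]
    numerator   = 0.4271 - (0.362834)(0.1819) - (0.044168)(0.3796) = 0.34433425
    denominator = 1 - (0.362834)(0.3796) - (0.044168)(0.1819) = 0.85423411
  phi_33 = 0.34433425 / 0.85423411 = 0.4031.
Therefore phi_{33} = 0.4031.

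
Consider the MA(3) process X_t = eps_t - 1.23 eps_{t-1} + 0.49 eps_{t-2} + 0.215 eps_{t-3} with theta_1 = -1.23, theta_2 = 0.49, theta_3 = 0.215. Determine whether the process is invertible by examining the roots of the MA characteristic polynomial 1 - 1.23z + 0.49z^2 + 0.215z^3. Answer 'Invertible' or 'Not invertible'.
\text{Invertible}

The MA(q) characteristic polynomial is P(z) = 1 - 1.23z + 0.49z^2 + 0.215z^3.
Invertibility requires all roots to lie outside the unit circle, i.e. |z| > 1 for every root.
Degree 3: look for a simple real root z0 first, then factor out (1 - z/z0) and solve the remaining quadratic.
Testing z0 = -4: P(-4) = 1 + (-1.23)(-4) + (0.49)(-4)^2 + (0.215)(-4)^3
  = 1 + (4.92) + (7.84) + (-13.76) = 0.  So z_0 = -4 is a root, |z_0| = 4.
Divide out the factor (1 + 0.25 z) = (1 - z/z0) (since 1/z0 = -0.25):
  P(z) = (1 + 0.25 z)(1 + (-1.48) z + (0.86) z^2)
  [check: z-coef -1.48 - (-0.25) = -1.23; z^2-coef 0.86 - (-0.25)(-1.48) = 0.49; z^3-coef -(-0.25)(0.86) = 0.215.]
Remaining roots from the quadratic factor 1 + (-1.48) z + (0.86) z^2:
  Set 1 + (-1.48) z + (0.86) z^2 = 0, i.e. a z^2 + b z + c = 0 with a = 0.86, b = -1.48, c = 1.
  Discriminant D = b^2 - 4ac = (-1.48)^2 - 4*(0.86)*1 = 2.1904 - (3.44) = -1.2496.
  D < 0, so the roots are the complex-conjugate pair z = (-b +/- i sqrt(-D)) / (2a) = 0.8605 +/- 0.6499i.
  For a conjugate pair |z|^2 = z * conj(z) = (product of roots) = c/a = 1/(0.86) = 1.162791, so |z| = sqrt(1.162791) = 1.0783 for both roots.
Moduli of all roots: 4.0000, 1.0783, 1.0783.
All moduli strictly greater than 1? Yes.
Verdict: Invertible.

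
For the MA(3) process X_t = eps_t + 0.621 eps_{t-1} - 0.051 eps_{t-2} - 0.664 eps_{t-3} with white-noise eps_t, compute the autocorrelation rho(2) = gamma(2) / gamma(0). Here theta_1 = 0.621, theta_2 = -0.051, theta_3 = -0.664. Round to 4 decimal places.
\rho(2) = -0.2533

For an MA(q) process with theta_0 = 1, the autocovariance is
  gamma(k) = sigma^2 * sum_{i=0..q-k} theta_i * theta_{i+k},
and rho(k) = gamma(k) / gamma(0). Sigma^2 cancels.
  numerator   = (1)*(-0.051) + (0.621)*(-0.664) = -0.463344.
  denominator = (1)^2 + (0.621)^2 + (-0.051)^2 + (-0.664)^2 = 1.829138.
  rho(2) = -0.463344 / 1.829138 = -0.2533.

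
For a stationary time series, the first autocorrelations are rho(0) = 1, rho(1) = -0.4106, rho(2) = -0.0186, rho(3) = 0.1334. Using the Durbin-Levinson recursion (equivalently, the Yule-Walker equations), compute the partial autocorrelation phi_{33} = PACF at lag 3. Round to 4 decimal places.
\phi_{33} = 0.0400

The PACF at lag k is phi_{kk}, the last component of the solution
to the Yule-Walker system G_k phi = r_k where
  (G_k)_{ij} = rho(|i - j|), (r_k)_i = rho(i), i,j = 1..k.
Equivalently, Durbin-Levinson gives phi_{kk} iteratively:
  phi_{11} = rho(1)
  phi_{kk} = [rho(k) - sum_{j=1..k-1} phi_{k-1,j} rho(k-j)]
            / [1 - sum_{j=1..k-1} phi_{k-1,j} rho(j)],
  phi_{k,j} = phi_{k-1,j} - phi_{kk} phi_{k-1,k-j},  j = 1..k-1.
Step k = 1:
  phi_11 = rho(1) = -0.4106.
Step k = 2:
  phi_22 = [rho(2) - phi_11 rho(1)] / [1 - phi_11 rho(1)] = [-0.0186 - (-0.4106)(-0.4106)] / [1 - (-0.4106)(-0.4106)]
         = -0.18719236 / 0.83140764 = -0.225151.
  Update: phi_21 = phi_11 - phi_22 phi_11 = -0.4106 - (-0.225151)(-0.4106) = -0.503047.
Step k = 3:
  phi_33 = [rho(3) - phi_21 rho(2) - phi_22 rho(1)] / [1 - phi_21 rho(1) - phi_22 rho(2)]
    numerator   = 0.1334 - (-0.503047)(-0.0186) - (-0.225151)(-0.4106) = 0.03159628
    denominator = 1 - (-0.503047)(-0.4106) - (-0.225151)(-0.0186) = 0.78926107
  phi_33 = 0.03159628 / 0.78926107 = 0.04.
Therefore phi_{33} = 0.0400.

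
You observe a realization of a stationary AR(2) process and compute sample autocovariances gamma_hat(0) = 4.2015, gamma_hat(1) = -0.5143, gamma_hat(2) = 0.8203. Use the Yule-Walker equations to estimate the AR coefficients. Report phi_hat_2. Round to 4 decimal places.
\hat\phi_{2} = 0.1830

The Yule-Walker equations for an AR(p) process read, in matrix form,
  Gamma_p phi = r_p,   with   (Gamma_p)_{ij} = gamma(|i - j|),
                       (r_p)_i = gamma(i),   i,j = 1..p.
Substitute the sample gammas (Toeplitz matrix and right-hand side of size 2):
  Gamma_p = [[4.2015, -0.5143], [-0.5143, 4.2015]]
  r_p     = [-0.5143, 0.8203]
Written out:
  4.2015 phi_1 - 0.5143 phi_2 = -0.5143
  -0.5143 phi_1 + 4.2015 phi_2 = 0.8203
Solve by Cramer's rule:
  det = gamma(0)^2 - gamma(1)^2 = (4.2015)^2 - (-0.5143)^2 = 17.65260225 - 0.26450449 = 17.38809776
  phi_hat_1 = [gamma(1) gamma(0) - gamma(1) gamma(2)] / det = [(-0.5143)(4.2015) - (-0.5143)(0.8203)] / 17.38809776 = -1.73895116 / 17.38809776 = -0.1
  phi_hat_2 = [gamma(0) gamma(2) - gamma(1)^2] / det = [(4.2015)(0.8203) - (-0.5143)^2] / 17.38809776 = 3.18198596 / 17.38809776 = 0.183
So phi_hat = [-0.1000, 0.1830].
Therefore phi_hat_2 = 0.1830.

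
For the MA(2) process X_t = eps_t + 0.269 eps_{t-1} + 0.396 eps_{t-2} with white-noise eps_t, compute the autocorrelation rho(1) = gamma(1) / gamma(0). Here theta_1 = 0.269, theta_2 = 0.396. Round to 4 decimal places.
\rho(1) = 0.3055

For an MA(q) process with theta_0 = 1, the autocovariance is
  gamma(k) = sigma^2 * sum_{i=0..q-k} theta_i * theta_{i+k},
and rho(k) = gamma(k) / gamma(0). Sigma^2 cancels.
  numerator   = (1)*(0.269) + (0.269)*(0.396) = 0.375524.
  denominator = (1)^2 + (0.269)^2 + (0.396)^2 = 1.229177.
  rho(1) = 0.375524 / 1.229177 = 0.3055.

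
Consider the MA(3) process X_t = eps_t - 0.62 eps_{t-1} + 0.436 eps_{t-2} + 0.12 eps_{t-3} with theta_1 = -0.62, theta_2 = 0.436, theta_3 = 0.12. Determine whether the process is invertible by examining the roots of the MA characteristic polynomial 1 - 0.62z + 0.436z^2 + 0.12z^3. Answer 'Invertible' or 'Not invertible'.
\text{Invertible}

The MA(q) characteristic polynomial is P(z) = 1 - 0.62z + 0.436z^2 + 0.12z^3.
Invertibility requires all roots to lie outside the unit circle, i.e. |z| > 1 for every root.
Degree 3: look for a simple real root z0 first, then factor out (1 - z/z0) and solve the remaining quadratic.
Testing z0 = -5: P(-5) = 1 + (-0.62)(-5) + (0.436)(-5)^2 + (0.12)(-5)^3
  = 1 + (3.1) + (10.9) + (-15) = 0.  So z_0 = -5 is a root, |z_0| = 5.
Divide out the factor (1 + 0.2 z) = (1 - z/z0) (since 1/z0 = -0.2):
  P(z) = (1 + 0.2 z)(1 + (-0.82) z + (0.6) z^2)
  [check: z-coef -0.82 - (-0.2) = -0.62; z^2-coef 0.6 - (-0.2)(-0.82) = 0.436; z^3-coef -(-0.2)(0.6) = 0.12.]
Remaining roots from the quadratic factor 1 + (-0.82) z + (0.6) z^2:
  Set 1 + (-0.82) z + (0.6) z^2 = 0, i.e. a z^2 + b z + c = 0 with a = 0.6, b = -0.82, c = 1.
  Discriminant D = b^2 - 4ac = (-0.82)^2 - 4*(0.6)*1 = 0.6724 - (2.4) = -1.7276.
  D < 0, so the roots are the complex-conjugate pair z = (-b +/- i sqrt(-D)) / (2a) = 0.6833 +/- 1.0953i.
  For a conjugate pair |z|^2 = z * conj(z) = (product of roots) = c/a = 1/(0.6) = 1.666667, so |z| = sqrt(1.666667) = 1.291 for both roots.
Moduli of all roots: 5.0000, 1.2910, 1.2910.
All moduli strictly greater than 1? Yes.
Verdict: Invertible.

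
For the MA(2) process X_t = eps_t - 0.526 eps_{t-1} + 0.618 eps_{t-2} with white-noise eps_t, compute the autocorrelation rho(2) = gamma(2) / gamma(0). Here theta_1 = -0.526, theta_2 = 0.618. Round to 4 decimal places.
\rho(2) = 0.3726

For an MA(q) process with theta_0 = 1, the autocovariance is
  gamma(k) = sigma^2 * sum_{i=0..q-k} theta_i * theta_{i+k},
and rho(k) = gamma(k) / gamma(0). Sigma^2 cancels.
  numerator   = (1)*(0.618) = 0.618.
  denominator = (1)^2 + (-0.526)^2 + (0.618)^2 = 1.6586.
  rho(2) = 0.618 / 1.6586 = 0.3726.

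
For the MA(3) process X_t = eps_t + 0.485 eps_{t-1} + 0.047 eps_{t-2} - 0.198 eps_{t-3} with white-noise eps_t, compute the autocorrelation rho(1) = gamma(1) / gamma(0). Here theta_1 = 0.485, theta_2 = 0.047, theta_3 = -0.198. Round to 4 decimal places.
\rho(1) = 0.3905

For an MA(q) process with theta_0 = 1, the autocovariance is
  gamma(k) = sigma^2 * sum_{i=0..q-k} theta_i * theta_{i+k},
and rho(k) = gamma(k) / gamma(0). Sigma^2 cancels.
  numerator   = (1)*(0.485) + (0.485)*(0.047) + (0.047)*(-0.198) = 0.498489.
  denominator = (1)^2 + (0.485)^2 + (0.047)^2 + (-0.198)^2 = 1.276638.
  rho(1) = 0.498489 / 1.276638 = 0.3905.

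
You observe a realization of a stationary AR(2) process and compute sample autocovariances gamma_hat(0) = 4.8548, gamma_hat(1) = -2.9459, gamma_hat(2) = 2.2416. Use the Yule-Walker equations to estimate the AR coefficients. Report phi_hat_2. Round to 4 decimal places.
\hat\phi_{2} = 0.1480

The Yule-Walker equations for an AR(p) process read, in matrix form,
  Gamma_p phi = r_p,   with   (Gamma_p)_{ij} = gamma(|i - j|),
                       (r_p)_i = gamma(i),   i,j = 1..p.
Substitute the sample gammas (Toeplitz matrix and right-hand side of size 2):
  Gamma_p = [[4.8548, -2.9459], [-2.9459, 4.8548]]
  r_p     = [-2.9459, 2.2416]
Written out:
  4.8548 phi_1 - 2.9459 phi_2 = -2.9459
  -2.9459 phi_1 + 4.8548 phi_2 = 2.2416
Solve by Cramer's rule:
  det = gamma(0)^2 - gamma(1)^2 = (4.8548)^2 - (-2.9459)^2 = 23.56908304 - 8.67832681 = 14.89075623
  phi_hat_1 = [gamma(1) gamma(0) - gamma(1) gamma(2)] / det = [(-2.9459)(4.8548) - (-2.9459)(2.2416)] / 14.89075623 = -7.69822588 / 14.89075623 = -0.517
  phi_hat_2 = [gamma(0) gamma(2) - gamma(1)^2] / det = [(4.8548)(2.2416) - (-2.9459)^2] / 14.89075623 = 2.20419287 / 14.89075623 = 0.148
So phi_hat = [-0.5170, 0.1480].
Therefore phi_hat_2 = 0.1480.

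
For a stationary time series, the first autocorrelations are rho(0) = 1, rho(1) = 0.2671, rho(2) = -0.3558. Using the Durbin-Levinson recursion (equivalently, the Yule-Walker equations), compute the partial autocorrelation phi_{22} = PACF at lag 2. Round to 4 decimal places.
\phi_{22} = -0.4600

The PACF at lag k is phi_{kk}, the last component of the solution
to the Yule-Walker system G_k phi = r_k where
  (G_k)_{ij} = rho(|i - j|), (r_k)_i = rho(i), i,j = 1..k.
Equivalently, Durbin-Levinson gives phi_{kk} iteratively:
  phi_{11} = rho(1)
  phi_{kk} = [rho(k) - sum_{j=1..k-1} phi_{k-1,j} rho(k-j)]
            / [1 - sum_{j=1..k-1} phi_{k-1,j} rho(j)],
  phi_{k,j} = phi_{k-1,j} - phi_{kk} phi_{k-1,k-j},  j = 1..k-1.
Step k = 1:
  phi_11 = rho(1) = 0.2671.
Step k = 2:
  phi_22 = [rho(2) - phi_11 rho(1)] / [1 - phi_11 rho(1)] = [-0.3558 - (0.2671)(0.2671)] / [1 - (0.2671)(0.2671)]
         = -0.42714241 / 0.92865759 = -0.46.
Therefore phi_{22} = -0.4600.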